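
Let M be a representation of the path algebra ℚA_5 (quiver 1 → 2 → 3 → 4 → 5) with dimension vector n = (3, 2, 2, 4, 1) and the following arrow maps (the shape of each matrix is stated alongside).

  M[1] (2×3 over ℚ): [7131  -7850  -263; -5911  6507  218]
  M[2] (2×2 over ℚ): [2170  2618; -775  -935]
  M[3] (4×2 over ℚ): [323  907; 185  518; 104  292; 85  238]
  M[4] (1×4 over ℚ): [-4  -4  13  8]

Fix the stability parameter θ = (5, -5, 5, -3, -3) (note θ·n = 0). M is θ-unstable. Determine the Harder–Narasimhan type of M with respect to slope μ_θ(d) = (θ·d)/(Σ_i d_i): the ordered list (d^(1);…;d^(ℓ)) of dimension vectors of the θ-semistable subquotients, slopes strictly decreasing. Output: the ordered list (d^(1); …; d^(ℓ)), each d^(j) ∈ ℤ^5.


Barcode: M ≅ I[1,1], I[1,2], I[1,4], I[3,4], I[4,4], I[4,5]. HN layers by μ_θ (4 steps, strictly decreasing):
  μ^(1)=5; μ^(2)=1; μ^(3)=0; μ^(4)=-3

((1, 0, 0, 0, 0); (0, 0, 2, 2, 0); (2, 2, 0, 0, 0); (0, 0, 0, 2, 1))


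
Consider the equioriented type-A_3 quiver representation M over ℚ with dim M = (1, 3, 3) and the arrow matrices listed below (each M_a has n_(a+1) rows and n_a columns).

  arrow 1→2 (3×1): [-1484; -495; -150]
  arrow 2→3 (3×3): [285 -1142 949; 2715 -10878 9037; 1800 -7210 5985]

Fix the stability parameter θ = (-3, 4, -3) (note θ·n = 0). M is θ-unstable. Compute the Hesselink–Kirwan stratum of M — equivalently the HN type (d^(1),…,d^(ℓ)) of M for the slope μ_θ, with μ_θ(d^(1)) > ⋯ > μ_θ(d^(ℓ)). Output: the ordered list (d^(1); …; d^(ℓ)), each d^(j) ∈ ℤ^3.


Via rank(M_{q-1}∘⋯∘M_p): M ≅ I[1,2], I[2,3]^2, I[3,3].
μ_θ-semistable layers: μ^(1)=4; μ^(2)=1/2; μ^(3)=-3

((0, 1, 0); (0, 2, 2); (1, 0, 1))


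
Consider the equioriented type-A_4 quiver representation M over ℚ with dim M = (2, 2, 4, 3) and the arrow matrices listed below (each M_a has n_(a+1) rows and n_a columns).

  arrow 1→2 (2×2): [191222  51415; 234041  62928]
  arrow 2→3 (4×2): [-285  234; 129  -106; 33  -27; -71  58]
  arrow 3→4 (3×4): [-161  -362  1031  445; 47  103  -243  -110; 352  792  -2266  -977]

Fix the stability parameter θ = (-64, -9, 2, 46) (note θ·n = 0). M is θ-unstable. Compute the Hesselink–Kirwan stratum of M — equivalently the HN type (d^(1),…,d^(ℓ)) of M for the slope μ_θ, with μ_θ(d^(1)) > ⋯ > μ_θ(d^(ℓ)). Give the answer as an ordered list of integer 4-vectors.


Interval decomposition of M: I[1,4]^2, I[3,3], I[3,4].
HN type (ℓ=4): μ^(1)=46; μ^(2)=2; μ^(3)=-9; μ^(4)=-64

((0, 0, 0, 3); (0, 0, 4, 0); (0, 2, 0, 0); (2, 0, 0, 0))


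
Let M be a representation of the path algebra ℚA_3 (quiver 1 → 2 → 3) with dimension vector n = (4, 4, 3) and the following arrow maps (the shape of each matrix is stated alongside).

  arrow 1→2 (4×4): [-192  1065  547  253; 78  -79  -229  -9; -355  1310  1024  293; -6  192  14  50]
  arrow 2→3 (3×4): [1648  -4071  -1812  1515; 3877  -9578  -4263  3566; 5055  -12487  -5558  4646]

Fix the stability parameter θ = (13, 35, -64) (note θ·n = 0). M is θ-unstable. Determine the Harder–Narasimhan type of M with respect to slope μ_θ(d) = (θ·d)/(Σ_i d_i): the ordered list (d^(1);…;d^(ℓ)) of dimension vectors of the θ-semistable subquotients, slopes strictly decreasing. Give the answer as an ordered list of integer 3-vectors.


Interval decomposition of M: I[1,1], I[1,3]^3, I[2,2].
HN type (ℓ=3): μ^(1)=35; μ^(2)=13; μ^(3)=-16/3

((0, 1, 0); (1, 0, 0); (3, 3, 3))


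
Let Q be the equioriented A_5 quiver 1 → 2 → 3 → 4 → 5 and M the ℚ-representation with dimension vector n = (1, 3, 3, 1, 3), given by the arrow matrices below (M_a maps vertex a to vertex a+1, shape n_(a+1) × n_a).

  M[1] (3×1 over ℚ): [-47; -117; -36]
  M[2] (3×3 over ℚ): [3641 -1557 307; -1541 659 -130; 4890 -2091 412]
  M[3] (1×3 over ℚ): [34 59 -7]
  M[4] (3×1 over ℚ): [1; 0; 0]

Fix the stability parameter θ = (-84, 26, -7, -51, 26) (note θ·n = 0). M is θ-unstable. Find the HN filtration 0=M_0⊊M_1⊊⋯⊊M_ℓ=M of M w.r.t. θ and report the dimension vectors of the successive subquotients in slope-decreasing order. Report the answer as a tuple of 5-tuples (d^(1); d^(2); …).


Barcode: M ≅ I[1,5], I[2,3]^2, I[5,5]^2. HN layers by μ_θ (4 steps, strictly decreasing):
  μ^(1)=26; μ^(2)=19/2; μ^(3)=-32/3; μ^(4)=-84

((0, 0, 0, 0, 3); (0, 2, 2, 0, 0); (0, 1, 1, 1, 0); (1, 0, 0, 0, 0))


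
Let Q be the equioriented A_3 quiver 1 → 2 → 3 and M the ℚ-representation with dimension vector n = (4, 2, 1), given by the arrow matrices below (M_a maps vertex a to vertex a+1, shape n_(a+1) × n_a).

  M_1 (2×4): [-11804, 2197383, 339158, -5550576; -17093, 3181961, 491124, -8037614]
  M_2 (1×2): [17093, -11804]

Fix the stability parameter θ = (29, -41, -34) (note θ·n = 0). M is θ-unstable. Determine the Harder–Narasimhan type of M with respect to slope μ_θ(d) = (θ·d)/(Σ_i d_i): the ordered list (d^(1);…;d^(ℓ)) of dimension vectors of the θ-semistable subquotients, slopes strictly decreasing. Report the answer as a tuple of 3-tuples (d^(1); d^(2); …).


Interval decomposition of M: I[1,1]^2, I[1,2], I[1,3].
HN type (ℓ=3): μ^(1)=29; μ^(2)=-6; μ^(3)=-46/3

((2, 0, 0); (1, 1, 0); (1, 1, 1))


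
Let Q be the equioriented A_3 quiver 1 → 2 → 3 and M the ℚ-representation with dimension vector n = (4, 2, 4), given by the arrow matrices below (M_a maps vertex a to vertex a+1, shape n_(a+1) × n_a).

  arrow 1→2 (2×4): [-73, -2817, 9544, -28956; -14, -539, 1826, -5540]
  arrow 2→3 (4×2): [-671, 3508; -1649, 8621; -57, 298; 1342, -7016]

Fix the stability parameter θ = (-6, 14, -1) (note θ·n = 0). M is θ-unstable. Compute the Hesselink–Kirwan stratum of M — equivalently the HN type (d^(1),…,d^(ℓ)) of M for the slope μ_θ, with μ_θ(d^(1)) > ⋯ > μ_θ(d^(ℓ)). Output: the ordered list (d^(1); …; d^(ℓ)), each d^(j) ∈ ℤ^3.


Via rank(M_{q-1}∘⋯∘M_p): M ≅ I[1,1]^2, I[1,3]^2, I[3,3]^2.
μ_θ-semistable layers: μ^(1)=13/2; μ^(2)=-1; μ^(3)=-6

((0, 2, 2); (0, 0, 2); (4, 0, 0))


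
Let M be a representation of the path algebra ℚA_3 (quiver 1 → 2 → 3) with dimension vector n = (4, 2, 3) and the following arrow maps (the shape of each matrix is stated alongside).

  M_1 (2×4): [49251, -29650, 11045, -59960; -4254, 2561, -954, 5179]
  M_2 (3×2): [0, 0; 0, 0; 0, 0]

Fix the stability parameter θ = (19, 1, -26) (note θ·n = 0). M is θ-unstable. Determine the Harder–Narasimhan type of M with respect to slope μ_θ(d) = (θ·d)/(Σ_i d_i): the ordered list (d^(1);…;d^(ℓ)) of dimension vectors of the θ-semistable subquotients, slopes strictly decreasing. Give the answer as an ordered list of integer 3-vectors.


Barcode: M ≅ I[1,1]^2, I[1,2]^2, I[3,3]^3. HN layers by μ_θ (3 steps, strictly decreasing):
  μ^(1)=19; μ^(2)=10; μ^(3)=-26

((2, 0, 0); (2, 2, 0); (0, 0, 3))


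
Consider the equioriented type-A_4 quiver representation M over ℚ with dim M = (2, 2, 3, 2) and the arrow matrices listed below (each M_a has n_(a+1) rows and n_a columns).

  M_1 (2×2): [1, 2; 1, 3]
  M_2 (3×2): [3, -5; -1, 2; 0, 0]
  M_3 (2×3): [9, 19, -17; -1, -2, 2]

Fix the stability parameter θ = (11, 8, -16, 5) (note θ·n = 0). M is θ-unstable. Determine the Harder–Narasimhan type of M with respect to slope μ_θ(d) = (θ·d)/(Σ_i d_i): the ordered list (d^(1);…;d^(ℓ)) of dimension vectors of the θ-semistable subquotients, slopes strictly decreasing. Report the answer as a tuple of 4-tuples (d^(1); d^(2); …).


Interval decomposition of M: I[1,4]^2, I[3,3].
HN type (ℓ=3): μ^(1)=5; μ^(2)=1; μ^(3)=-16

((0, 0, 0, 2); (2, 2, 2, 0); (0, 0, 1, 0))


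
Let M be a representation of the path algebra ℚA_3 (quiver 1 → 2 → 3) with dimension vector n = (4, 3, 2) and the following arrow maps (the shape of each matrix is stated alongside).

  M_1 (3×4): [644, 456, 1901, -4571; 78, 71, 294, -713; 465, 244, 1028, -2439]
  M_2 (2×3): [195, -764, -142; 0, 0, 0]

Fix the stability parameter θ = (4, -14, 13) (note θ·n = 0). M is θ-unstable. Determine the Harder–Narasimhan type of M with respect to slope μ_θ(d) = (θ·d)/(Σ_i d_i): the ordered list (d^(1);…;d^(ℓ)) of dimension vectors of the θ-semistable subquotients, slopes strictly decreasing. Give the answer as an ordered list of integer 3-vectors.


Via rank(M_{q-1}∘⋯∘M_p): M ≅ I[1,1], I[1,2]^2, I[1,3], I[3,3].
μ_θ-semistable layers: μ^(1)=13; μ^(2)=4; μ^(3)=-5

((0, 0, 2); (1, 0, 0); (3, 3, 0))


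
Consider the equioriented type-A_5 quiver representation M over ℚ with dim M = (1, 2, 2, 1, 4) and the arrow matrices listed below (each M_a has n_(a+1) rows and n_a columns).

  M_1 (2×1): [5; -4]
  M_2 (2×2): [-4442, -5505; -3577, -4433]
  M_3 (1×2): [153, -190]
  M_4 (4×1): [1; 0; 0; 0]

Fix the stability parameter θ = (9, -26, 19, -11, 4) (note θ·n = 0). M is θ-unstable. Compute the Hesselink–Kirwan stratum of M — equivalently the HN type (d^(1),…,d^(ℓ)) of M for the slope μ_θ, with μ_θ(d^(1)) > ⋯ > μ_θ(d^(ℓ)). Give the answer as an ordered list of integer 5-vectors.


Via rank(M_{q-1}∘⋯∘M_p): M ≅ I[1,3], I[2,5], I[5,5]^3.
μ_θ-semistable layers: μ^(1)=19; μ^(2)=4; μ^(3)=-17/2; μ^(4)=-26

((0, 0, 1, 0, 0); (0, 0, 1, 1, 4); (1, 1, 0, 0, 0); (0, 1, 0, 0, 0))


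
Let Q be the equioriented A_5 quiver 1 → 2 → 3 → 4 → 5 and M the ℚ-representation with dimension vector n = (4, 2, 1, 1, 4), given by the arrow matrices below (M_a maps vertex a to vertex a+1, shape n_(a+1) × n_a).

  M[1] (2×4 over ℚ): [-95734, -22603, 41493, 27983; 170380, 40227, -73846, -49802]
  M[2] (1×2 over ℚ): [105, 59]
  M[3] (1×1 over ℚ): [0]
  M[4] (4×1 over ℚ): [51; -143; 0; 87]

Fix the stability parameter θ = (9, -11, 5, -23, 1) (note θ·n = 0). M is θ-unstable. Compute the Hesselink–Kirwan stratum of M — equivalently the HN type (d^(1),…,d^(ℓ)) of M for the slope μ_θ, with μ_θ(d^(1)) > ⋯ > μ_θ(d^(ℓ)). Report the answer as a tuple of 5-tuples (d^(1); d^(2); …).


Barcode: M ≅ I[1,1]^2, I[1,2], I[1,3], I[4,5], I[5,5]^3. HN layers by μ_θ (5 steps, strictly decreasing):
  μ^(1)=9; μ^(2)=5; μ^(3)=1; μ^(4)=-1; μ^(5)=-23

((2, 0, 0, 0, 0); (0, 0, 1, 0, 0); (0, 0, 0, 0, 4); (2, 2, 0, 0, 0); (0, 0, 0, 1, 0))


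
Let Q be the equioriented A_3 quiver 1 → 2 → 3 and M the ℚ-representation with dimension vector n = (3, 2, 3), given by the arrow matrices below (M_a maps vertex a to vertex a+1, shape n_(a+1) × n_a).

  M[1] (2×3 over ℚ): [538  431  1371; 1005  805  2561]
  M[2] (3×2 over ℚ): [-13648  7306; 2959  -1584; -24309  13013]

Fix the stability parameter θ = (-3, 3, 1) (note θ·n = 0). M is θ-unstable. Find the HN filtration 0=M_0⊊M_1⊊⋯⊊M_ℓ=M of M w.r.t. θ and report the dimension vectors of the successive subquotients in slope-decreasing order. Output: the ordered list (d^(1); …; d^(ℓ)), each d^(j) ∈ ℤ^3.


Interval decomposition of M: I[1,1], I[1,3]^2, I[3,3].
HN type (ℓ=3): μ^(1)=2; μ^(2)=1; μ^(3)=-3

((0, 2, 2); (0, 0, 1); (3, 0, 0))


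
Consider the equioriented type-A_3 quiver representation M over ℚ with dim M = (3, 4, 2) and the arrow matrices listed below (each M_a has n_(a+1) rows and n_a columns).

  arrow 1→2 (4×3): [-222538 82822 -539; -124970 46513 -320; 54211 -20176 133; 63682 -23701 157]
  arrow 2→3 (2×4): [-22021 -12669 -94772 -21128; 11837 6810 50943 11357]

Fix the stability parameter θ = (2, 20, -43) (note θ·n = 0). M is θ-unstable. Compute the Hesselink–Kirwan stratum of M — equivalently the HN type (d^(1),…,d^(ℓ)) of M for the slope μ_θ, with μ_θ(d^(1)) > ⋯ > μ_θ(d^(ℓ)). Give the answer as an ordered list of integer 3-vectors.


Barcode: M ≅ I[1,2], I[1,3]^2, I[2,2]. HN layers by μ_θ (3 steps, strictly decreasing):
  μ^(1)=20; μ^(2)=2; μ^(3)=-7

((0, 2, 0); (1, 0, 0); (2, 2, 2))


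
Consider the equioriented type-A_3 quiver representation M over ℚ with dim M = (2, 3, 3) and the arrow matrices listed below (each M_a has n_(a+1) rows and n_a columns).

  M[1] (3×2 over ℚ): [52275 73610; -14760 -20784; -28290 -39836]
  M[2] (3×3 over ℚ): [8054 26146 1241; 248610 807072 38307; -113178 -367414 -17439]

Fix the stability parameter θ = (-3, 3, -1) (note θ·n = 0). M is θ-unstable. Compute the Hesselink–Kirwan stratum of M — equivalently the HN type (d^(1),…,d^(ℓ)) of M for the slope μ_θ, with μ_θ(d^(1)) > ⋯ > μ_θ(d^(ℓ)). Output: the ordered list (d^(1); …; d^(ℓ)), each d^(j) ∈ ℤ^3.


Interval decomposition of M: I[1,1], I[1,2], I[2,3]^2, I[3,3].
HN type (ℓ=4): μ^(1)=3; μ^(2)=1; μ^(3)=-1; μ^(4)=-3

((0, 1, 0); (0, 2, 2); (0, 0, 1); (2, 0, 0))


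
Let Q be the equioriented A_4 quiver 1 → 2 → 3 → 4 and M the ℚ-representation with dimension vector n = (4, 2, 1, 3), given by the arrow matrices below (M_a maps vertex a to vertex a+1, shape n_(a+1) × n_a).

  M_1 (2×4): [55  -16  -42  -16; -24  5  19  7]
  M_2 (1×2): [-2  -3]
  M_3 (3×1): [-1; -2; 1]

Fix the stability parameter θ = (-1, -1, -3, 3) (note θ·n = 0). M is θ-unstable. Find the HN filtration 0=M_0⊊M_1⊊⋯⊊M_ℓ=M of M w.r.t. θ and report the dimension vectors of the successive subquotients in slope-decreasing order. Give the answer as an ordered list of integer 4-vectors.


Barcode: M ≅ I[1,1]^2, I[1,2], I[1,4], I[4,4]^2. HN layers by μ_θ (3 steps, strictly decreasing):
  μ^(1)=3; μ^(2)=-1; μ^(3)=-5/3

((0, 0, 0, 3); (3, 1, 0, 0); (1, 1, 1, 0))


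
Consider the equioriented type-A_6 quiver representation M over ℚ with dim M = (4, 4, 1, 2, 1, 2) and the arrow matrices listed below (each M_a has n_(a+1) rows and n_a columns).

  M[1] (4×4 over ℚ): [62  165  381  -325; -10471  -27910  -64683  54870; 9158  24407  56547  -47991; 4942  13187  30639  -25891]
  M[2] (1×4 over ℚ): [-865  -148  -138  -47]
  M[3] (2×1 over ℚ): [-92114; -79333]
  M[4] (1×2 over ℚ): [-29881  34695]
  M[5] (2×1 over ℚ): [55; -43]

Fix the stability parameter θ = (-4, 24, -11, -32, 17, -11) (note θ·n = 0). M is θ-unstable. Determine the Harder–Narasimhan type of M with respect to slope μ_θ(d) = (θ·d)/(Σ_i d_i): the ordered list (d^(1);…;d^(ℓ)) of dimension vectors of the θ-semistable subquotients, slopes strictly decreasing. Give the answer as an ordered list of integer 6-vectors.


Barcode: M ≅ I[1,1]^2, I[1,2]^2, I[2,2], I[2,6], I[4,4], I[6,6]. HN layers by μ_θ (6 steps, strictly decreasing):
  μ^(1)=24; μ^(2)=3; μ^(3)=-4; μ^(4)=-19/3; μ^(5)=-11; μ^(6)=-32

((0, 3, 0, 0, 0, 0); (0, 0, 0, 0, 1, 1); (4, 0, 0, 0, 0, 0); (0, 1, 1, 1, 0, 0); (0, 0, 0, 0, 0, 1); (0, 0, 0, 1, 0, 0))


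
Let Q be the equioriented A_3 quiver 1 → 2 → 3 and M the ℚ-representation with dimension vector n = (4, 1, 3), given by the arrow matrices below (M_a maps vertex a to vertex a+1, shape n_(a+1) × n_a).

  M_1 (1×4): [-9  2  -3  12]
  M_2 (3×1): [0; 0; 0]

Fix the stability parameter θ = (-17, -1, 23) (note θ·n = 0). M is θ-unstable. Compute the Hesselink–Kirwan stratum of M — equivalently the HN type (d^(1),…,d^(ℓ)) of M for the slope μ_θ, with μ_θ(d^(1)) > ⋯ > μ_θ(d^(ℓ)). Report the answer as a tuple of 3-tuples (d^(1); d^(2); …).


Barcode: M ≅ I[1,1]^3, I[1,2], I[3,3]^3. HN layers by μ_θ (3 steps, strictly decreasing):
  μ^(1)=23; μ^(2)=-1; μ^(3)=-17

((0, 0, 3); (0, 1, 0); (4, 0, 0))


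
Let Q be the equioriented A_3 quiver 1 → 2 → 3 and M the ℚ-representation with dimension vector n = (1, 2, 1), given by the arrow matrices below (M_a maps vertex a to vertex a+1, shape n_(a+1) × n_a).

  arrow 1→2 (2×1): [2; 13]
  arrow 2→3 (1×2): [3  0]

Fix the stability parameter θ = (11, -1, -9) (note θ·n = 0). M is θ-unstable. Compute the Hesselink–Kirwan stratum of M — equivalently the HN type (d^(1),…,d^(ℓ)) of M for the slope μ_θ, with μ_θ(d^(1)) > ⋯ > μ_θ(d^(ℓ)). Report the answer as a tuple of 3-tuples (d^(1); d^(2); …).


Barcode: M ≅ I[1,3], I[2,2]. HN layers by μ_θ (2 steps, strictly decreasing):
  μ^(1)=1/3; μ^(2)=-1

((1, 1, 1); (0, 1, 0))


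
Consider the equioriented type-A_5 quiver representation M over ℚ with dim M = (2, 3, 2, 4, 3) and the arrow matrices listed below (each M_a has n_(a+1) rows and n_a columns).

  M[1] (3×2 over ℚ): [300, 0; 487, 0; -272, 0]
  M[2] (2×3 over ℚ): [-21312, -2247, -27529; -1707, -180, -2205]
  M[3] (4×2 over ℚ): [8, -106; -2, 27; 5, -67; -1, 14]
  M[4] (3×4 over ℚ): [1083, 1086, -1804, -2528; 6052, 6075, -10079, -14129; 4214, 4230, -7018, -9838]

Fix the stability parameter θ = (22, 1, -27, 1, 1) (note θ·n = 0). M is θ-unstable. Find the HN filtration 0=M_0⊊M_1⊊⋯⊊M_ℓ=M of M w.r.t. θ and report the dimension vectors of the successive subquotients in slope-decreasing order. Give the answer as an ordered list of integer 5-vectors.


Via rank(M_{q-1}∘⋯∘M_p): M ≅ I[1,1], I[1,4], I[2,2], I[2,4], I[4,5]^2, I[5,5].
μ_θ-semistable layers: μ^(1)=22; μ^(2)=1; μ^(3)=-4/3; μ^(4)=-13

((1, 0, 0, 0, 0); (0, 1, 0, 4, 3); (1, 1, 1, 0, 0); (0, 1, 1, 0, 0))


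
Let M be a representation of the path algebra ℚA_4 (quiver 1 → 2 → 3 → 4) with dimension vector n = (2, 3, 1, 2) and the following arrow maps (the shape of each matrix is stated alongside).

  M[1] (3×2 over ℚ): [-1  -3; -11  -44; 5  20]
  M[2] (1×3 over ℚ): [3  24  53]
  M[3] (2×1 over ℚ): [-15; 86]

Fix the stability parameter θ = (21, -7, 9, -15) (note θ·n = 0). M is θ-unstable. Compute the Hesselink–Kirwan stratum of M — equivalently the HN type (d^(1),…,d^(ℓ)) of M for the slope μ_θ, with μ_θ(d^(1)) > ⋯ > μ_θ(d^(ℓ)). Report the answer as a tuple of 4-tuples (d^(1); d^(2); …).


Interval decomposition of M: I[1,2], I[1,4], I[2,2], I[4,4].
HN type (ℓ=4): μ^(1)=7; μ^(2)=2; μ^(3)=-7; μ^(4)=-15

((1, 1, 0, 0); (1, 1, 1, 1); (0, 1, 0, 0); (0, 0, 0, 1))


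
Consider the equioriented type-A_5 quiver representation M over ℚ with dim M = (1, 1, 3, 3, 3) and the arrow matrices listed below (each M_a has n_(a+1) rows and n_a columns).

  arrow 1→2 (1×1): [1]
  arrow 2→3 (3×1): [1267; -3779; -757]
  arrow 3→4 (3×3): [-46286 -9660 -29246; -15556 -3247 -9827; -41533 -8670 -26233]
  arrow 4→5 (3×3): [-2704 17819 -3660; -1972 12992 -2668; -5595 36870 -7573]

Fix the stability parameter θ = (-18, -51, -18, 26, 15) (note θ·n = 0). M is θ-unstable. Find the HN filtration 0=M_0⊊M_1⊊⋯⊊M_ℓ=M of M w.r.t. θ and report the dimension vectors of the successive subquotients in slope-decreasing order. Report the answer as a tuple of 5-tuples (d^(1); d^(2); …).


Interval decomposition of M: I[1,3], I[3,5]^2, I[4,4], I[5,5].
HN type (ℓ=5): μ^(1)=26; μ^(2)=41/2; μ^(3)=15; μ^(4)=-18; μ^(5)=-69/2

((0, 0, 0, 1, 0); (0, 0, 0, 2, 2); (0, 0, 0, 0, 1); (0, 0, 3, 0, 0); (1, 1, 0, 0, 0))


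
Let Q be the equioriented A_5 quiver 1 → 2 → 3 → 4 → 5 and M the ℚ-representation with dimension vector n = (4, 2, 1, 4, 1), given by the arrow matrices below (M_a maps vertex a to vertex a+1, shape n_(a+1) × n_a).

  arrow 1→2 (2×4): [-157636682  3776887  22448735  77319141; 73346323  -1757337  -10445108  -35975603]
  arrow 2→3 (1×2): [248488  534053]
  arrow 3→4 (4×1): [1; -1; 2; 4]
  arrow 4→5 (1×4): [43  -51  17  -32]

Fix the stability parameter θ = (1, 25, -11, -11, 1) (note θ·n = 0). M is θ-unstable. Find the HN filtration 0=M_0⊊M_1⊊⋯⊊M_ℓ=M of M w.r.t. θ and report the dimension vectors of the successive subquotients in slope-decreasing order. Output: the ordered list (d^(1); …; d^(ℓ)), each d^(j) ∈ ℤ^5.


Barcode: M ≅ I[1,1]^2, I[1,2], I[1,4], I[4,4]^2, I[4,5]. HN layers by μ_θ (3 steps, strictly decreasing):
  μ^(1)=25; μ^(2)=1; μ^(3)=-11

((0, 1, 0, 0, 0); (4, 1, 1, 1, 1); (0, 0, 0, 3, 0))


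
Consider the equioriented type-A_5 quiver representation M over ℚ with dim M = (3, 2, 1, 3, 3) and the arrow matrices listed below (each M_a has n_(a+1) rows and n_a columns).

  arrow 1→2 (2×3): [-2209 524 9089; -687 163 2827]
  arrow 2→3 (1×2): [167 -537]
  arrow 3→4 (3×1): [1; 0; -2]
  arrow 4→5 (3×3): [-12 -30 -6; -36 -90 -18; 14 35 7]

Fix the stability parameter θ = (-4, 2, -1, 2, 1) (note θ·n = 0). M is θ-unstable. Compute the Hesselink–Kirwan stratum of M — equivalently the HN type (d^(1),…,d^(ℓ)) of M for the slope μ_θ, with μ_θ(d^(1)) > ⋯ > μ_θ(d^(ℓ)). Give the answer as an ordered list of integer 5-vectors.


Interval decomposition of M: I[1,1], I[1,2], I[1,4], I[4,4], I[4,5], I[5,5]^2.
HN type (ℓ=5): μ^(1)=2; μ^(2)=3/2; μ^(3)=1; μ^(4)=1/2; μ^(5)=-4

((0, 1, 0, 2, 0); (0, 0, 0, 1, 1); (0, 0, 0, 0, 2); (0, 1, 1, 0, 0); (3, 0, 0, 0, 0))


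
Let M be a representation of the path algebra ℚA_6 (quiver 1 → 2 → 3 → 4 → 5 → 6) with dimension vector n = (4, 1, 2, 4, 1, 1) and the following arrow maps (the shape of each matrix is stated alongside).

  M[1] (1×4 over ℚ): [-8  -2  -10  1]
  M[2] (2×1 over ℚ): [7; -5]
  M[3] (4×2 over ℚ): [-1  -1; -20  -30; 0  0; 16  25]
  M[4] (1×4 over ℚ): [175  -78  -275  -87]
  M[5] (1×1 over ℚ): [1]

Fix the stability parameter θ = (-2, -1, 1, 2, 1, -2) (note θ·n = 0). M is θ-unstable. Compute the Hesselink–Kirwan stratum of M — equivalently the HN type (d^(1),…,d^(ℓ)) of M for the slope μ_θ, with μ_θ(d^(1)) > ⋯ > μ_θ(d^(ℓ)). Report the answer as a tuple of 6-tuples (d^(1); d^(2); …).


Via rank(M_{q-1}∘⋯∘M_p): M ≅ I[1,1]^3, I[1,6], I[3,4], I[4,4]^2.
μ_θ-semistable layers: μ^(1)=2; μ^(2)=1; μ^(3)=1/2; μ^(4)=-1; μ^(5)=-2

((0, 0, 0, 3, 0, 0); (0, 0, 1, 0, 0, 0); (0, 0, 1, 1, 1, 1); (0, 1, 0, 0, 0, 0); (4, 0, 0, 0, 0, 0))


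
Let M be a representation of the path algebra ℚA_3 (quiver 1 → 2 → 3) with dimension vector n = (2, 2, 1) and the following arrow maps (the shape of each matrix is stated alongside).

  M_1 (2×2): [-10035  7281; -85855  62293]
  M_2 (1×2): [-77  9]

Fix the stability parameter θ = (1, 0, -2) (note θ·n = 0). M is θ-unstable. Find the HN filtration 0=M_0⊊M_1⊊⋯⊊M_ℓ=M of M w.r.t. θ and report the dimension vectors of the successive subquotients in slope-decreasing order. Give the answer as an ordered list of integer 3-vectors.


Interval decomposition of M: I[1,1], I[1,2], I[2,3].
HN type (ℓ=3): μ^(1)=1; μ^(2)=1/2; μ^(3)=-1

((1, 0, 0); (1, 1, 0); (0, 1, 1))


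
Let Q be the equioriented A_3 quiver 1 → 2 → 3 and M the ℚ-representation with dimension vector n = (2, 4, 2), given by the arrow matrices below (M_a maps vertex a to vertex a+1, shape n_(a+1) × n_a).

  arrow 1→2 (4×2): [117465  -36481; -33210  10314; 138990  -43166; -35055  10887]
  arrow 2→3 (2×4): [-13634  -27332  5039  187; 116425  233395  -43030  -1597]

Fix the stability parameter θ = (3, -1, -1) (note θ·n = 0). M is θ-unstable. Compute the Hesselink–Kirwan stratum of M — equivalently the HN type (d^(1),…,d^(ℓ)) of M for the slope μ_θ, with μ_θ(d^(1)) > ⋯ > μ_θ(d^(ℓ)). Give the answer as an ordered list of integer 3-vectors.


Interval decomposition of M: I[1,1], I[1,3], I[2,2]^2, I[2,3].
HN type (ℓ=3): μ^(1)=3; μ^(2)=1/3; μ^(3)=-1

((1, 0, 0); (1, 1, 1); (0, 3, 1))


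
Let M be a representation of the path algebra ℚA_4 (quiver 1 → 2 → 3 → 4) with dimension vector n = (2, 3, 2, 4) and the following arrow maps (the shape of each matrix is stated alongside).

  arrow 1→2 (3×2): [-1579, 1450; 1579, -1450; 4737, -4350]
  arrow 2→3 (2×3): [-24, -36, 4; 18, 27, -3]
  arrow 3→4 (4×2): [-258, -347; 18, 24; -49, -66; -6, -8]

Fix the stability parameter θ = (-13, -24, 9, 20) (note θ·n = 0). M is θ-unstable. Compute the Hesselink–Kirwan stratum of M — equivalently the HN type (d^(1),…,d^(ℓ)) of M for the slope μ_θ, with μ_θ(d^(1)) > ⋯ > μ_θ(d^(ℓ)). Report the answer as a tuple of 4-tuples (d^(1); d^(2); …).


Interval decomposition of M: I[1,1], I[1,2], I[2,2], I[2,4], I[3,4], I[4,4]^2.
HN type (ℓ=5): μ^(1)=20; μ^(2)=9; μ^(3)=-13; μ^(4)=-37/2; μ^(5)=-24

((0, 0, 0, 4); (0, 0, 2, 0); (1, 0, 0, 0); (1, 1, 0, 0); (0, 2, 0, 0))


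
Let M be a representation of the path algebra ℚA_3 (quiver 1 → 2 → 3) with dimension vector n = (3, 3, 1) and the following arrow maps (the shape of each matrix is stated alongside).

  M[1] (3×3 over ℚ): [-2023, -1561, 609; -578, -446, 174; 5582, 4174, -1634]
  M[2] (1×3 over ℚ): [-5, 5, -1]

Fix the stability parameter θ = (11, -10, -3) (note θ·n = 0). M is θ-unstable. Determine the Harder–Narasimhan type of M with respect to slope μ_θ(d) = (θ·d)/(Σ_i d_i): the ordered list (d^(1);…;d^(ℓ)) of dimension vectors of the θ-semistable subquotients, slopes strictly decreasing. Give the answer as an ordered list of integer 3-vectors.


Barcode: M ≅ I[1,1], I[1,2], I[1,3], I[2,2]. HN layers by μ_θ (4 steps, strictly decreasing):
  μ^(1)=11; μ^(2)=1/2; μ^(3)=-2/3; μ^(4)=-10

((1, 0, 0); (1, 1, 0); (1, 1, 1); (0, 1, 0))


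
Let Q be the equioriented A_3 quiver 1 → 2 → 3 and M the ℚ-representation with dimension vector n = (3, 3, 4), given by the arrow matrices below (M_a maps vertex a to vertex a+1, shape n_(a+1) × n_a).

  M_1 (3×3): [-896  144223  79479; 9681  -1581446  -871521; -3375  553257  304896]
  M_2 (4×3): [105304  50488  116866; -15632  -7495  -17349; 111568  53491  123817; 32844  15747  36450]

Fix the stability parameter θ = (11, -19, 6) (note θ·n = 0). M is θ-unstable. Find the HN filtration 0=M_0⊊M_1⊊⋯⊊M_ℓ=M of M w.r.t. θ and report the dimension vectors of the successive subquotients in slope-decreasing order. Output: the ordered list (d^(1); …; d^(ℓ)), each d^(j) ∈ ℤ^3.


Interval decomposition of M: I[1,2], I[1,3]^2, I[3,3]^2.
HN type (ℓ=2): μ^(1)=6; μ^(2)=-4

((0, 0, 4); (3, 3, 0))


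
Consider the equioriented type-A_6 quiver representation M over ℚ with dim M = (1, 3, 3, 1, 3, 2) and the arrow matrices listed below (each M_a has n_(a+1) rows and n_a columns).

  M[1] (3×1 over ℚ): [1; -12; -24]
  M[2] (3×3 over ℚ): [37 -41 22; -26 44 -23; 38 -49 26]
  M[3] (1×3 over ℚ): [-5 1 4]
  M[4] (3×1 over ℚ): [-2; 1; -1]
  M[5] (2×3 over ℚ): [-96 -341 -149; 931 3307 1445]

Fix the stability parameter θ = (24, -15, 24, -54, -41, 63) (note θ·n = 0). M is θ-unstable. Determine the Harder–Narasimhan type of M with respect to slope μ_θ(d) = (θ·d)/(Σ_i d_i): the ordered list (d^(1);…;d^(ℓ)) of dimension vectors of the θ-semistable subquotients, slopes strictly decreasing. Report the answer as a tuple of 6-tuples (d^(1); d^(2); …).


Barcode: M ≅ I[1,5], I[2,3]^2, I[5,6]^2. HN layers by μ_θ (5 steps, strictly decreasing):
  μ^(1)=63; μ^(2)=24; μ^(3)=-62/5; μ^(4)=-15; μ^(5)=-41

((0, 0, 0, 0, 0, 2); (0, 0, 2, 0, 0, 0); (1, 1, 1, 1, 1, 0); (0, 2, 0, 0, 0, 0); (0, 0, 0, 0, 2, 0))


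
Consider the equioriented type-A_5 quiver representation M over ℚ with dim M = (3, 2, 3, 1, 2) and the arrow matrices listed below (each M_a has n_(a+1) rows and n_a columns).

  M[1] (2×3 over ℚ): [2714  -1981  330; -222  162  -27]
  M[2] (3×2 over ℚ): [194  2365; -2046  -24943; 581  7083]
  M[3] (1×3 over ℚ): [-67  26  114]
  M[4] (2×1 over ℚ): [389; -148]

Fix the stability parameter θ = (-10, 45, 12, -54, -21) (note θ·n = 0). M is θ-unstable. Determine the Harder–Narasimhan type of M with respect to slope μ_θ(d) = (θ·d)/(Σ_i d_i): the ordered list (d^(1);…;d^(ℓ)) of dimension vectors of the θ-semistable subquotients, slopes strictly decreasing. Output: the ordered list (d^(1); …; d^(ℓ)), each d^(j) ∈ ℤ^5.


Via rank(M_{q-1}∘⋯∘M_p): M ≅ I[1,1], I[1,3], I[1,5], I[3,3], I[5,5].
μ_θ-semistable layers: μ^(1)=57/2; μ^(2)=12; μ^(3)=-9/2; μ^(4)=-10; μ^(5)=-21

((0, 1, 1, 0, 0); (0, 0, 1, 0, 0); (0, 1, 1, 1, 1); (3, 0, 0, 0, 0); (0, 0, 0, 0, 1))


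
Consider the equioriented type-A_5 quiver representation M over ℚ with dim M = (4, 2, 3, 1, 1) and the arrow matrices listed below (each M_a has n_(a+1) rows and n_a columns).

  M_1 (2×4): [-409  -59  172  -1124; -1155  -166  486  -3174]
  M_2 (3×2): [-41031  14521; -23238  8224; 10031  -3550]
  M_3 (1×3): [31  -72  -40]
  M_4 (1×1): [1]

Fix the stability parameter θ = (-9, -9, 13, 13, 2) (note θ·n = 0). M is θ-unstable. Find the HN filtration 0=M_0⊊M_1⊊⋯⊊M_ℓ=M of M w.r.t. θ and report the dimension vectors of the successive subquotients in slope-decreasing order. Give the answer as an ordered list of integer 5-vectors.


Via rank(M_{q-1}∘⋯∘M_p): M ≅ I[1,1]^2, I[1,3], I[1,5], I[3,3].
μ_θ-semistable layers: μ^(1)=13; μ^(2)=28/3; μ^(3)=-9

((0, 0, 2, 0, 0); (0, 0, 1, 1, 1); (4, 2, 0, 0, 0))


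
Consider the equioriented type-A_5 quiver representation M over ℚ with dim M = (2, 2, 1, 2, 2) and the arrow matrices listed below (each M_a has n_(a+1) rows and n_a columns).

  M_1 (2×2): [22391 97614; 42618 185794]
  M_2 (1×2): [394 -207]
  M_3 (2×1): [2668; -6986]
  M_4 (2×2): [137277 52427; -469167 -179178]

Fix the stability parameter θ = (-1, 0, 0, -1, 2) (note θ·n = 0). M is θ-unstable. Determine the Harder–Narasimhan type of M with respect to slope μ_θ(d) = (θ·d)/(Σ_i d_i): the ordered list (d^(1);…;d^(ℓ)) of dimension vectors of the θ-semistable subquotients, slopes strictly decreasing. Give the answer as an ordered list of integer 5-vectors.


Interval decomposition of M: I[1,2], I[1,5], I[4,5].
HN type (ℓ=4): μ^(1)=2; μ^(2)=0; μ^(3)=-1/3; μ^(4)=-1

((0, 0, 0, 0, 2); (0, 1, 0, 0, 0); (0, 1, 1, 1, 0); (2, 0, 0, 1, 0))


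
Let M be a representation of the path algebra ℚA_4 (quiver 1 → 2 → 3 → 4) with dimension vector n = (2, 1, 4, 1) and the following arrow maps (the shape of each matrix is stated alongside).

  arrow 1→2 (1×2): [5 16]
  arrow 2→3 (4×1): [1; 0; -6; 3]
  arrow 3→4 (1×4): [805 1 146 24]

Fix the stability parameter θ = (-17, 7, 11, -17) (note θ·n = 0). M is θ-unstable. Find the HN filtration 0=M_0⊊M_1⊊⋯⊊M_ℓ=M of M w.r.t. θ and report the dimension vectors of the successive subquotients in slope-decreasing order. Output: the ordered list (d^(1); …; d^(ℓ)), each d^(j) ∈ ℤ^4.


Barcode: M ≅ I[1,1], I[1,4], I[3,3]^3. HN layers by μ_θ (3 steps, strictly decreasing):
  μ^(1)=11; μ^(2)=1/3; μ^(3)=-17

((0, 0, 3, 0); (0, 1, 1, 1); (2, 0, 0, 0))


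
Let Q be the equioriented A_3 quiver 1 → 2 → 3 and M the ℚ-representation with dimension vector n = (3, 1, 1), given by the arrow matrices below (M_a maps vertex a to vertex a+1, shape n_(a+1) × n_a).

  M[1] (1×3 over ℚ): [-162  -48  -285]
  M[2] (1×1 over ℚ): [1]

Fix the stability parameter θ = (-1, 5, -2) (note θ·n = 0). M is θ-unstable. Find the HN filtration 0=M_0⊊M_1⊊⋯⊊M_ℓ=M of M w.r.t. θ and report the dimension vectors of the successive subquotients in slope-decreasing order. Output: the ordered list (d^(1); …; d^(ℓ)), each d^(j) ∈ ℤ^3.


Via rank(M_{q-1}∘⋯∘M_p): M ≅ I[1,1]^2, I[1,3].
μ_θ-semistable layers: μ^(1)=3/2; μ^(2)=-1

((0, 1, 1); (3, 0, 0))


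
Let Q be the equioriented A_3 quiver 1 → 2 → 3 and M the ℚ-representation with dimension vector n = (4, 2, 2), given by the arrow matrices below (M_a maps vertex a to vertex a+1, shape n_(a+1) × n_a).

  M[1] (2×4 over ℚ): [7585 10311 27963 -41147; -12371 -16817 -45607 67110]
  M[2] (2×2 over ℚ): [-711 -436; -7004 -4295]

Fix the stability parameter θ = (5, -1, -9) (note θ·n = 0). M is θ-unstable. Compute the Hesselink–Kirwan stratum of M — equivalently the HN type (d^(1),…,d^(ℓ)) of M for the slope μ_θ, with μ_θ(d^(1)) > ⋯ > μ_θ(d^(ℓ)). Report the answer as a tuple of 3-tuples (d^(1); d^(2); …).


Barcode: M ≅ I[1,1]^2, I[1,3]^2. HN layers by μ_θ (2 steps, strictly decreasing):
  μ^(1)=5; μ^(2)=-5/3

((2, 0, 0); (2, 2, 2))


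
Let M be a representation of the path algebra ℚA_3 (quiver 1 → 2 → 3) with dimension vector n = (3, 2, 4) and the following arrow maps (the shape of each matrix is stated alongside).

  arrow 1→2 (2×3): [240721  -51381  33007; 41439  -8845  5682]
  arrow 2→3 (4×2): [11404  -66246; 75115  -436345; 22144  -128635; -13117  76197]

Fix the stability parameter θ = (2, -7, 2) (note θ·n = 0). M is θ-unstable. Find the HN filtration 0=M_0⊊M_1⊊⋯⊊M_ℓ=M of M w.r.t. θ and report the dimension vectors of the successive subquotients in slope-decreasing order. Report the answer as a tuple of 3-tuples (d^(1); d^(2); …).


Interval decomposition of M: I[1,1], I[1,3]^2, I[3,3]^2.
HN type (ℓ=2): μ^(1)=2; μ^(2)=-5/2

((1, 0, 4); (2, 2, 0))


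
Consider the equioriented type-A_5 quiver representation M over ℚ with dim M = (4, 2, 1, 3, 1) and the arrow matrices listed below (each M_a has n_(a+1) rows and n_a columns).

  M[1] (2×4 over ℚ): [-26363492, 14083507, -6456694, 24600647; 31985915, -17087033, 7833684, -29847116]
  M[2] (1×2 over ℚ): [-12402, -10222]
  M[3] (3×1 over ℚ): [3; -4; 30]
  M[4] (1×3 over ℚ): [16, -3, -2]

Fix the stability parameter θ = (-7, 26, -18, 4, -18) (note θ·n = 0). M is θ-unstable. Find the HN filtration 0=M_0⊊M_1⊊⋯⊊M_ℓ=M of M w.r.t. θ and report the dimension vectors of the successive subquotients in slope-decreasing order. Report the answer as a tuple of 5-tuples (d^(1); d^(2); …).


Via rank(M_{q-1}∘⋯∘M_p): M ≅ I[1,1]^2, I[1,2], I[1,4], I[4,4], I[4,5].
μ_θ-semistable layers: μ^(1)=26; μ^(2)=4; μ^(3)=-7

((0, 1, 0, 0, 0); (0, 1, 1, 2, 0); (4, 0, 0, 1, 1))


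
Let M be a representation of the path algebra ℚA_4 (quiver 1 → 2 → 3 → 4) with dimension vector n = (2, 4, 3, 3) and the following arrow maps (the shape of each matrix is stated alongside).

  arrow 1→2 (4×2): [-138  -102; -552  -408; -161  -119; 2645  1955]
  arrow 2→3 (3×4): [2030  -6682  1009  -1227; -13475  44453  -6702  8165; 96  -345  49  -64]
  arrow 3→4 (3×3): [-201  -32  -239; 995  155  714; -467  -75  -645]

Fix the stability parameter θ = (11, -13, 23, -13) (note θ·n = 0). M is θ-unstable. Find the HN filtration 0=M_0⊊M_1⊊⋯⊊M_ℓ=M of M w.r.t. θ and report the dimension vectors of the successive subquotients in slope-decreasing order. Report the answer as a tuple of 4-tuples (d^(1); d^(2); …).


Barcode: M ≅ I[1,1], I[1,4], I[2,2], I[2,4]^2. HN layers by μ_θ (4 steps, strictly decreasing):
  μ^(1)=11; μ^(2)=5; μ^(3)=-1; μ^(4)=-13

((1, 0, 0, 0); (0, 0, 3, 3); (1, 1, 0, 0); (0, 3, 0, 0))


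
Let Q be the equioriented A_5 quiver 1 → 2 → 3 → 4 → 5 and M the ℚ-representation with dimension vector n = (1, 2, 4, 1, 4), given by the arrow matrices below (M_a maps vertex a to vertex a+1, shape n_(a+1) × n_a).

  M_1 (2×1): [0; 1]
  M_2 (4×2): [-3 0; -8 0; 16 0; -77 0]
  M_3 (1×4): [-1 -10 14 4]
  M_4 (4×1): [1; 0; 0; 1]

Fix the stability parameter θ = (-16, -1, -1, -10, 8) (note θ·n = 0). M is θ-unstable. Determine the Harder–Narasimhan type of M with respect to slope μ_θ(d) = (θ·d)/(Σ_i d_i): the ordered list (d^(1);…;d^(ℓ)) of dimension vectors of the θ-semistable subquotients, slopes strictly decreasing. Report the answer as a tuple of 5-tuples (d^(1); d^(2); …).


Barcode: M ≅ I[1,2], I[2,5], I[3,3]^3, I[5,5]^3. HN layers by μ_θ (4 steps, strictly decreasing):
  μ^(1)=8; μ^(2)=-1; μ^(3)=-4; μ^(4)=-16

((0, 0, 0, 0, 4); (0, 1, 3, 0, 0); (0, 1, 1, 1, 0); (1, 0, 0, 0, 0))


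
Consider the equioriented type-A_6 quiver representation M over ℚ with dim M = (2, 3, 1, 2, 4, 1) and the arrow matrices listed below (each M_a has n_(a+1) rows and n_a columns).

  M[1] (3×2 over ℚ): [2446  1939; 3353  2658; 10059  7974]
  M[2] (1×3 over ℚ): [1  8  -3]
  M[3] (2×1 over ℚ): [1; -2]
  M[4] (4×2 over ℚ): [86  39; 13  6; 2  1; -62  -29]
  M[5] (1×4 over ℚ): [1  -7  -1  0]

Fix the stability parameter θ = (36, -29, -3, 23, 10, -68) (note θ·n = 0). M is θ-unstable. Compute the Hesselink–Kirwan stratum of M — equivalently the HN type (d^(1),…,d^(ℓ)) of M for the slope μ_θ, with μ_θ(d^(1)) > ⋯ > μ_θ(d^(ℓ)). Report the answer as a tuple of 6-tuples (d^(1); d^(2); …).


Interval decomposition of M: I[1,2], I[1,6], I[2,2], I[4,5], I[5,5]^2.
HN type (ℓ=5): μ^(1)=33/2; μ^(2)=10; μ^(3)=7/2; μ^(4)=-31/6; μ^(5)=-29

((0, 0, 0, 1, 1, 0); (0, 0, 0, 0, 2, 0); (1, 1, 0, 0, 0, 0); (1, 1, 1, 1, 1, 1); (0, 1, 0, 0, 0, 0))


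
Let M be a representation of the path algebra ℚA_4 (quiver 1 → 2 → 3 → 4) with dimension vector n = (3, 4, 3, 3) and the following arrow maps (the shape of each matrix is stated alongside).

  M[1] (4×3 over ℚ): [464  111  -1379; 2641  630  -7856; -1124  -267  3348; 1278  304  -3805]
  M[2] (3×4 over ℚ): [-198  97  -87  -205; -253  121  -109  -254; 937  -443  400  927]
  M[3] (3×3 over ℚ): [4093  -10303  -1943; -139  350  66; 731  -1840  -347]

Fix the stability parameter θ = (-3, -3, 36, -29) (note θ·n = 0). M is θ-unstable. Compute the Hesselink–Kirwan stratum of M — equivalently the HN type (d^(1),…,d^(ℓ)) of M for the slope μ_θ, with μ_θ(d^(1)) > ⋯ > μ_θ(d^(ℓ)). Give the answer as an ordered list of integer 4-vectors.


Interval decomposition of M: I[1,4]^3, I[2,2].
HN type (ℓ=2): μ^(1)=7/2; μ^(2)=-3

((0, 0, 3, 3); (3, 4, 0, 0))


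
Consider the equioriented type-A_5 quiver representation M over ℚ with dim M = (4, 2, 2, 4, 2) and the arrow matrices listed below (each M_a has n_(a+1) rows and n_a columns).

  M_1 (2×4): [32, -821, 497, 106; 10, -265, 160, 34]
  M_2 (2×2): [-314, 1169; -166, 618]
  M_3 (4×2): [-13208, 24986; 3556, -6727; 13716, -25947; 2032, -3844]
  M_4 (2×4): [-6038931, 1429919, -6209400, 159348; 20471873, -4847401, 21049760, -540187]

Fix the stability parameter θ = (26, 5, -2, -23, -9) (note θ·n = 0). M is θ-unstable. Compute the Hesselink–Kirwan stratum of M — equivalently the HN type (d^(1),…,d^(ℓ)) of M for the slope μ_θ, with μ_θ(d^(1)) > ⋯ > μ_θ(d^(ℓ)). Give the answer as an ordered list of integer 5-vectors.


Barcode: M ≅ I[1,1]^2, I[1,3], I[1,5], I[4,4]^2, I[4,5]. HN layers by μ_θ (5 steps, strictly decreasing):
  μ^(1)=26; μ^(2)=29/3; μ^(3)=-3/5; μ^(4)=-9; μ^(5)=-23

((2, 0, 0, 0, 0); (1, 1, 1, 0, 0); (1, 1, 1, 1, 1); (0, 0, 0, 0, 1); (0, 0, 0, 3, 0))


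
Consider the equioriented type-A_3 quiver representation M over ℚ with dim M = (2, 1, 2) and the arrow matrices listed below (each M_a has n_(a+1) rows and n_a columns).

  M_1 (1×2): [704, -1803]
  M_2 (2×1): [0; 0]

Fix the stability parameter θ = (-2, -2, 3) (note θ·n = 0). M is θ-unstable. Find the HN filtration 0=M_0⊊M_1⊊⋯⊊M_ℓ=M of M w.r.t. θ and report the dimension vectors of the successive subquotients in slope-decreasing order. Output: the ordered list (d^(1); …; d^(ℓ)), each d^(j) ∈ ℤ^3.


Barcode: M ≅ I[1,1], I[1,2], I[3,3]^2. HN layers by μ_θ (2 steps, strictly decreasing):
  μ^(1)=3; μ^(2)=-2

((0, 0, 2); (2, 1, 0))


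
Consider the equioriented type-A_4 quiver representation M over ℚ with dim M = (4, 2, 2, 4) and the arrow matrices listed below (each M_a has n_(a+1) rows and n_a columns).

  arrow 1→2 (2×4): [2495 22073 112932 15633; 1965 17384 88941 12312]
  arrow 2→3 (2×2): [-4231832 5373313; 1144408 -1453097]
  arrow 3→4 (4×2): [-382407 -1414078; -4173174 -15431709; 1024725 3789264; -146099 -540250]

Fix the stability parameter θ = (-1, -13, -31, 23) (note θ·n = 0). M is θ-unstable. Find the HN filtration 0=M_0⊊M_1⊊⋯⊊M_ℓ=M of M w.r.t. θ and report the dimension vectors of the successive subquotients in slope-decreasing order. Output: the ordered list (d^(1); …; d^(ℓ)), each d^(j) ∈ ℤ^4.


Via rank(M_{q-1}∘⋯∘M_p): M ≅ I[1,1]^2, I[1,2], I[1,4], I[3,4], I[4,4]^2.
μ_θ-semistable layers: μ^(1)=23; μ^(2)=-1; μ^(3)=-7; μ^(4)=-15; μ^(5)=-31

((0, 0, 0, 4); (2, 0, 0, 0); (1, 1, 0, 0); (1, 1, 1, 0); (0, 0, 1, 0))


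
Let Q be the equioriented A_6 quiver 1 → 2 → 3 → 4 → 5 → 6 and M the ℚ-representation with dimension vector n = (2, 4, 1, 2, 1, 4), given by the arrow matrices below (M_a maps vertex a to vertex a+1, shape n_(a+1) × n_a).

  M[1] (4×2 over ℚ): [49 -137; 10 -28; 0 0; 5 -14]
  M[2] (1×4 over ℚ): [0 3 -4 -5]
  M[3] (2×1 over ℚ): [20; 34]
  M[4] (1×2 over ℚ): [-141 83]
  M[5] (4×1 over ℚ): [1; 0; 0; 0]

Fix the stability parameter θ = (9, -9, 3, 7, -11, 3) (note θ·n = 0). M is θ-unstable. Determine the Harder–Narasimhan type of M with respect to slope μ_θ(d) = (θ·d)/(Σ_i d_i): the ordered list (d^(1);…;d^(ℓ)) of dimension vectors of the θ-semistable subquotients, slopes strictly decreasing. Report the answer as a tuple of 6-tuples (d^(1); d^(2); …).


Barcode: M ≅ I[1,2], I[1,6], I[2,2]^2, I[4,4], I[6,6]^3. HN layers by μ_θ (5 steps, strictly decreasing):
  μ^(1)=7; μ^(2)=3; μ^(3)=0; μ^(4)=-1/5; μ^(5)=-9

((0, 0, 0, 1, 0, 0); (0, 0, 0, 0, 0, 4); (1, 1, 0, 0, 0, 0); (1, 1, 1, 1, 1, 0); (0, 2, 0, 0, 0, 0))
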